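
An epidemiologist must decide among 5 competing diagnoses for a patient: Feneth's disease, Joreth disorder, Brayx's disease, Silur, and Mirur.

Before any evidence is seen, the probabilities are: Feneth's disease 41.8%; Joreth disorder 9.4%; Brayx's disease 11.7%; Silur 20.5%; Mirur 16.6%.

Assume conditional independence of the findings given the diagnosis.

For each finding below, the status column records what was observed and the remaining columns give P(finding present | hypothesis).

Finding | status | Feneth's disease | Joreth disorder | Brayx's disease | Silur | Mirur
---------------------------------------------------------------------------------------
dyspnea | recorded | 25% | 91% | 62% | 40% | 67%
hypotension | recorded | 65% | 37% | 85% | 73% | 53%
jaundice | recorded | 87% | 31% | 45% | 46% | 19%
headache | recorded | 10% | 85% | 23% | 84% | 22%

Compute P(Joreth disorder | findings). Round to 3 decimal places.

0.180

By Bayes' rule with conditional independence, the unnormalized weight for each hypothesis is prior × ∏ likelihoods:
  Feneth's disease: 0.418 × 0.25 × 0.65 × 0.87 × 0.10 = 0.0059095
  Joreth disorder: 0.094 × 0.91 × 0.37 × 0.31 × 0.85 = 0.0083397
  Brayx's disease: 0.117 × 0.62 × 0.85 × 0.45 × 0.23 = 0.0063817
  Silur: 0.205 × 0.40 × 0.73 × 0.46 × 0.84 = 0.02313
  Mirur: 0.166 × 0.67 × 0.53 × 0.19 × 0.22 = 0.002464
Normalizing constant Z = 0.0059095 + 0.0083397 + 0.0063817 + 0.02313 + 0.002464 = 0.046225.
P(Joreth disorder | evidence) = 0.0083397 / 0.046225 ≈ 0.180.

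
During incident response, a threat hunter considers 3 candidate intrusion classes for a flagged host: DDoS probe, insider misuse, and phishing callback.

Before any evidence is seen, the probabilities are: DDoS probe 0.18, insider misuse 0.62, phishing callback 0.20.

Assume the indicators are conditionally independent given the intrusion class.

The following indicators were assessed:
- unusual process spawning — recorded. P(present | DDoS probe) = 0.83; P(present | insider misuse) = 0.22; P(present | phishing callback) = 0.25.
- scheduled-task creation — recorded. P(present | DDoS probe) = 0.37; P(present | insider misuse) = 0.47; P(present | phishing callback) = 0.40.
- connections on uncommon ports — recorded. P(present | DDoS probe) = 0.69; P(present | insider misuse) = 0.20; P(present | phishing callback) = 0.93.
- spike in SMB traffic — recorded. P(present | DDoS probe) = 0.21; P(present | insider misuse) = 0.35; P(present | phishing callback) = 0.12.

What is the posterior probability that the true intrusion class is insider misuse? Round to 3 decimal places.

0.305

By Bayes' rule with conditional independence, the unnormalized weight for each hypothesis is prior × ∏ likelihoods:
  DDoS probe: 0.18 × 0.83 × 0.37 × 0.69 × 0.21 = 0.0080098
  insider misuse: 0.62 × 0.22 × 0.47 × 0.20 × 0.35 = 0.0044876
  phishing callback: 0.20 × 0.25 × 0.40 × 0.93 × 0.12 = 0.002232
The unnormalized weights sum to 0.014729.
P(insider misuse | evidence) = 0.0044876 / 0.014729 ≈ 0.305.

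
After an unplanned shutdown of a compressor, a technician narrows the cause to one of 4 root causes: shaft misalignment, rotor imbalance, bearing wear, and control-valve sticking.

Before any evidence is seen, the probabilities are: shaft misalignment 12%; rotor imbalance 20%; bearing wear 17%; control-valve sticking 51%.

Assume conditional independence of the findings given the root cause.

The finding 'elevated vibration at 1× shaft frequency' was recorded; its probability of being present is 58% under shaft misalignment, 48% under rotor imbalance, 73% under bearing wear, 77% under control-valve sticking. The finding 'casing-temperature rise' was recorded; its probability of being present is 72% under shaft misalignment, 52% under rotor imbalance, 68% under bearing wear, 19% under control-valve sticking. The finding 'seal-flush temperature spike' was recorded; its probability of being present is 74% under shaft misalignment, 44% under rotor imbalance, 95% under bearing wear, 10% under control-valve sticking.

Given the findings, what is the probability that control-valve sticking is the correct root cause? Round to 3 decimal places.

0.051

Multiply each prior by the joint likelihood of the evidence pattern:
  shaft misalignment: 0.12 × 0.58 × 0.72 × 0.74 = 0.037083
  rotor imbalance: 0.20 × 0.48 × 0.52 × 0.44 = 0.021965
  bearing wear: 0.17 × 0.73 × 0.68 × 0.95 = 0.080169
  control-valve sticking: 0.51 × 0.77 × 0.19 × 0.10 = 0.0074613
The unnormalized weights sum to 0.14668.
P(control-valve sticking | evidence) = 0.0074613 / 0.14668 ≈ 0.051.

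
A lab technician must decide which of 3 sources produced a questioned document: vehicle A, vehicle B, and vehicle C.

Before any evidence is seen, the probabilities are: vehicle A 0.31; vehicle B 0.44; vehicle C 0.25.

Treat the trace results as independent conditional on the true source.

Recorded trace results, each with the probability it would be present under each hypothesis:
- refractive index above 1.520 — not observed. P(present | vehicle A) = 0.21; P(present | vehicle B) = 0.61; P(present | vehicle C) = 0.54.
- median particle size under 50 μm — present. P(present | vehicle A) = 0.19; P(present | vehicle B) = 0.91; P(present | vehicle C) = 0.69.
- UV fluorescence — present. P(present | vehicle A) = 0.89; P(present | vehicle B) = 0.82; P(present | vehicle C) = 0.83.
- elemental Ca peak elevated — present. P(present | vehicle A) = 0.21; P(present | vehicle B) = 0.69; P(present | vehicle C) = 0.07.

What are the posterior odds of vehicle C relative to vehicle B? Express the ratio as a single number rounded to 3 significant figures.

0.0522

Unnormalized posterior weight (prior times the trace result likelihoods) for each of the two hypotheses (using 1 − P(present | H) for each absent trace result):
  vehicle C: 0.25 × (1 − 0.54) × 0.69 × 0.83 × 0.07 = 0.0046102
  vehicle B: 0.44 × (1 − 0.61) × 0.91 × 0.82 × 0.69 = 0.088353
Odds(vehicle C : vehicle B) = 0.0046102 / 0.088353 ≈ 0.0522.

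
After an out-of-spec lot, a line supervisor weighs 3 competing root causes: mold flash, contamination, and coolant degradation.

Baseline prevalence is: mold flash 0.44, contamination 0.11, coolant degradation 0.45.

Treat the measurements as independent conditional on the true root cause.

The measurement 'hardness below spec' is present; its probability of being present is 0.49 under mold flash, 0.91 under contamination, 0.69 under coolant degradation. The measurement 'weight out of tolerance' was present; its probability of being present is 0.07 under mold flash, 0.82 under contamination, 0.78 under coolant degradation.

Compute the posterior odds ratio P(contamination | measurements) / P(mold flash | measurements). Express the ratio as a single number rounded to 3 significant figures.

Unnormalized posterior weight (prior times the measurement likelihoods) for each of the two hypotheses:
  contamination: 0.11 × 0.91 × 0.82 = 0.082082
  mold flash: 0.44 × 0.49 × 0.07 = 0.015092
Posterior odds = 0.082082 / 0.015092 ≈ 5.44.

5.44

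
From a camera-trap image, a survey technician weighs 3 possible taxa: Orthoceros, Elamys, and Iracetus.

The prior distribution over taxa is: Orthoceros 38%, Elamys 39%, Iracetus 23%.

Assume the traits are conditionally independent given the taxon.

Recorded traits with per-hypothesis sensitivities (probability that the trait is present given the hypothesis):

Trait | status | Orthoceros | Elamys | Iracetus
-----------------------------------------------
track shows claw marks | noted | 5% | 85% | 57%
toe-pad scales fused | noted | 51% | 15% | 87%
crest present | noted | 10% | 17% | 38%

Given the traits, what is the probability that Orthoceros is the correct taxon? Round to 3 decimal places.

Multiply each prior by the joint likelihood of the trait pattern:
  Orthoceros: 0.38 × 0.05 × 0.51 × 0.10 = 0.000969
  Elamys: 0.39 × 0.85 × 0.15 × 0.17 = 0.0084533
  Iracetus: 0.23 × 0.57 × 0.87 × 0.38 = 0.043342
Normalizing constant Z = 0.000969 + 0.0084533 + 0.043342 = 0.052764.
P(Orthoceros | evidence) = 0.000969 / 0.052764 ≈ 0.018.

0.018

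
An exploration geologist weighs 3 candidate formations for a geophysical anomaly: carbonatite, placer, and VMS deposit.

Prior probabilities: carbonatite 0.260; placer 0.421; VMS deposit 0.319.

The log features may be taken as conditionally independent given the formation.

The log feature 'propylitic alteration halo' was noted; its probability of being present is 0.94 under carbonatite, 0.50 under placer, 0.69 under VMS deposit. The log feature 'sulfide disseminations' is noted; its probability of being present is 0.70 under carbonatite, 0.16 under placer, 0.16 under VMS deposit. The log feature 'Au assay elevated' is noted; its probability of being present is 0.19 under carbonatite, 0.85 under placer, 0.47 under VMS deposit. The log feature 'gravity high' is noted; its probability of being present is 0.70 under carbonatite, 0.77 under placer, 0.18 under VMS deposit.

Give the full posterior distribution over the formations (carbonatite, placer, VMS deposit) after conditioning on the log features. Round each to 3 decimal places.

Multiply each prior by the joint likelihood of the log feature pattern:
  carbonatite: 0.260 × 0.94 × 0.70 × 0.19 × 0.70 = 0.022754
  placer: 0.421 × 0.50 × 0.16 × 0.85 × 0.77 = 0.022044
  VMS deposit: 0.319 × 0.69 × 0.16 × 0.47 × 0.18 = 0.0029794
Normalizing constant Z = 0.022754 + 0.022044 + 0.0029794 = 0.047777.
P(carbonatite | evidence) = 0.022754 / 0.047777 ≈ 0.476
P(placer | evidence) = 0.022044 / 0.047777 ≈ 0.461
P(VMS deposit | evidence) = 0.0029794 / 0.047777 ≈ 0.062

0.476, 0.461, 0.062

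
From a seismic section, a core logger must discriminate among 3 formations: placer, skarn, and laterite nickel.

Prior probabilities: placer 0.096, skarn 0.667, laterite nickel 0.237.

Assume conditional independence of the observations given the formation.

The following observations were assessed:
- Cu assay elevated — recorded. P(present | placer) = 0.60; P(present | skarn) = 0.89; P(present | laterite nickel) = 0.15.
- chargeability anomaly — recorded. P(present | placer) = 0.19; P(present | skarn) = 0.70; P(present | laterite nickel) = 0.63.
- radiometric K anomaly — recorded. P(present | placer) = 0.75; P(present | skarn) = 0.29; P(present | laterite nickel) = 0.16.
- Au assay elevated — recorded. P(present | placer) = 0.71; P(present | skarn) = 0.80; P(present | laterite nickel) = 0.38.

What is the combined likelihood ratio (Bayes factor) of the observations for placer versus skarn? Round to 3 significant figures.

The Bayes factor is the ratio of the joint likelihoods of the evidence pattern under the two hypotheses.
  placer: 0.60 × 0.19 × 0.75 × 0.71 = 0.060705
  skarn: 0.89 × 0.70 × 0.29 × 0.80 = 0.14454
Bayes factor = 0.060705 / 0.14454 ≈ 0.420

0.420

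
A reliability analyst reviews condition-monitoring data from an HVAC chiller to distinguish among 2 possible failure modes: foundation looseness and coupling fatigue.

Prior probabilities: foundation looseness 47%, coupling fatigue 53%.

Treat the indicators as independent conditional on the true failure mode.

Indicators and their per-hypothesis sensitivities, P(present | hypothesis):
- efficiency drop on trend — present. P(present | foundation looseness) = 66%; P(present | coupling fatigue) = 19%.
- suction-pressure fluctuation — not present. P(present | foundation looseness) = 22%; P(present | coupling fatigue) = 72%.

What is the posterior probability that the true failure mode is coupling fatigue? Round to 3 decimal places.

0.104

For each hypothesis, the unnormalized posterior weight is prior × product of the indicator likelihoods (using 1 − P(present | H) for each absent indicator):
  foundation looseness: 0.47 × 0.66 × (1 − 0.22) = 0.24196
  coupling fatigue: 0.53 × 0.19 × (1 − 0.72) = 0.028196
The unnormalized weights sum to 0.27015.
P(coupling fatigue | evidence) = 0.028196 / 0.27015 ≈ 0.104.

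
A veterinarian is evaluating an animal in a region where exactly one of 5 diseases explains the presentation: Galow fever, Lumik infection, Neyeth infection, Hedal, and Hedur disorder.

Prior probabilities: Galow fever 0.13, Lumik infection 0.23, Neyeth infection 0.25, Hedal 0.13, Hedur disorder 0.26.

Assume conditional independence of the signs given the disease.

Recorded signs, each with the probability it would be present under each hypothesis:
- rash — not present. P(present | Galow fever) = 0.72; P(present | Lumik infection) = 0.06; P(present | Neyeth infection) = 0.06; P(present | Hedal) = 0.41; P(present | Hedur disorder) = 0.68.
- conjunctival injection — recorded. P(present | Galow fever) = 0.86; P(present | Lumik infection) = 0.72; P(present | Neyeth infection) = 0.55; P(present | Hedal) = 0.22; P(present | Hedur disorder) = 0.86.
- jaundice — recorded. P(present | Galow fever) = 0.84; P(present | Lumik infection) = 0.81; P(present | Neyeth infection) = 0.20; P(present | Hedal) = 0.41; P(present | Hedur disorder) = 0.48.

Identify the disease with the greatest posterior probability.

By Bayes' rule with conditional independence, the unnormalized weight for each hypothesis is prior × ∏ likelihoods (using 1 − P(present | H) for each absent sign):
  Galow fever: 0.13 × (1 − 0.72) × 0.86 × 0.84 = 0.026295
  Lumik infection: 0.23 × (1 − 0.06) × 0.72 × 0.81 = 0.12609
  Neyeth infection: 0.25 × (1 − 0.06) × 0.55 × 0.20 = 0.02585
  Hedal: 0.13 × (1 − 0.41) × 0.22 × 0.41 = 0.0069183
  Hedur disorder: 0.26 × (1 − 0.68) × 0.86 × 0.48 = 0.034345
Marginal likelihood of the evidence = 0.2195.
P(Galow fever | evidence) ≈ 0.026295 / 0.2195 ≈ 0.120
P(Lumik infection | evidence) ≈ 0.12609 / 0.2195 ≈ 0.574
P(Neyeth infection | evidence) ≈ 0.02585 / 0.2195 ≈ 0.118
P(Hedal | evidence) ≈ 0.0069183 / 0.2195 ≈ 0.032
P(Hedur disorder | evidence) ≈ 0.034345 / 0.2195 ≈ 0.156
The largest is 0.574, so Lumik infection is most probable.

Lumik infection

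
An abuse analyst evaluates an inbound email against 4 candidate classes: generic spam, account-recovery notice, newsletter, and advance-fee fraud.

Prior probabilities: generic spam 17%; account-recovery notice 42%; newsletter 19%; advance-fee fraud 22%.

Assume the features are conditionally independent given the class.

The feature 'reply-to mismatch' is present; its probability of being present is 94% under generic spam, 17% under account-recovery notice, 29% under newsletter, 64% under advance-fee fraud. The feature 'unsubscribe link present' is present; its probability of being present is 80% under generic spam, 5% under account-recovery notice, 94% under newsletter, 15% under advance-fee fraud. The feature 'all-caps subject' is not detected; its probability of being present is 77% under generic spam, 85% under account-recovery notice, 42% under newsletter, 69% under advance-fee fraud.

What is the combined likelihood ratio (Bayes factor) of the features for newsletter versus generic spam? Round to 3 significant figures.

0.914

The Bayes factor is the ratio of the joint likelihoods of the feature pattern under the two hypotheses (using 1 − P(present | H) for each absent feature).
  newsletter: 0.29 × 0.94 × (1 − 0.42) = 0.15811
  generic spam: 0.94 × 0.80 × (1 − 0.77) = 0.17296
Bayes factor = 0.15811 / 0.17296 ≈ 0.914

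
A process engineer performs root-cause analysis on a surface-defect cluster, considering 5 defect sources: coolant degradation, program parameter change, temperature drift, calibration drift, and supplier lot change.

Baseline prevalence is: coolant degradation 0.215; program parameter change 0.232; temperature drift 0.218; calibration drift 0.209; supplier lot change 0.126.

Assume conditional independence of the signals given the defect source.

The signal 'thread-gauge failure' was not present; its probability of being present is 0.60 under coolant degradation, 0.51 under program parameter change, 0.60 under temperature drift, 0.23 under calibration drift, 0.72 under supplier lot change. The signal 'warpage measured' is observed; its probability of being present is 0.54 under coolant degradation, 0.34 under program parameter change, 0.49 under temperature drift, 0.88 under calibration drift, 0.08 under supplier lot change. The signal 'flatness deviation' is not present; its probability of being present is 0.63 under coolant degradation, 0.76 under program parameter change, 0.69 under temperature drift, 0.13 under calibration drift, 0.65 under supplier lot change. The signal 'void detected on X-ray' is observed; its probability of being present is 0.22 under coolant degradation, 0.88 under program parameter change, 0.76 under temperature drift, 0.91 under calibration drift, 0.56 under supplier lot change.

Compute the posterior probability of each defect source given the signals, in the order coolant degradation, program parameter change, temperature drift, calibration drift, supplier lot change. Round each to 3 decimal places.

By Bayes' rule with conditional independence, the unnormalized weight for each hypothesis is prior × ∏ likelihoods (using 1 − P(present | H) for each absent signal):
  coolant degradation: 0.215 × (1 − 0.60) × 0.54 × (1 − 0.63) × 0.22 = 0.0037802
  program parameter change: 0.232 × (1 − 0.51) × 0.34 × (1 − 0.76) × 0.88 = 0.0081631
  temperature drift: 0.218 × (1 − 0.60) × 0.49 × (1 − 0.69) × 0.76 = 0.010067
  calibration drift: 0.209 × (1 − 0.23) × 0.88 × (1 − 0.13) × 0.91 = 0.11212
  supplier lot change: 0.126 × (1 − 0.72) × 0.08 × (1 − 0.65) × 0.56 = 0.00055319
Marginal likelihood of the evidence = 0.13468.
P(coolant degradation | evidence) = 0.0037802 / 0.13468 ≈ 0.028
P(program parameter change | evidence) = 0.0081631 / 0.13468 ≈ 0.061
P(temperature drift | evidence) = 0.010067 / 0.13468 ≈ 0.075
P(calibration drift | evidence) = 0.11212 / 0.13468 ≈ 0.832
P(supplier lot change | evidence) = 0.00055319 / 0.13468 ≈ 0.004

0.028, 0.061, 0.075, 0.832, 0.004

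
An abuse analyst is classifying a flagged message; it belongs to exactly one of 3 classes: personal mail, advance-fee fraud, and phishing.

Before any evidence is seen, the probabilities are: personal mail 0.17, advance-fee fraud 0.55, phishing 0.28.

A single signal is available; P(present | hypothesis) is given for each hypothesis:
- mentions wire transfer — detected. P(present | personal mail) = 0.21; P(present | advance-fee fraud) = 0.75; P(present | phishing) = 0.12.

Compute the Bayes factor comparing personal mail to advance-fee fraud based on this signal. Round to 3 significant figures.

Likelihood of this signal under each hypothesis:
  personal mail: 0.21
  advance-fee fraud: 0.75
Bayes factor = 0.21 / 0.75 ≈ 0.280

0.280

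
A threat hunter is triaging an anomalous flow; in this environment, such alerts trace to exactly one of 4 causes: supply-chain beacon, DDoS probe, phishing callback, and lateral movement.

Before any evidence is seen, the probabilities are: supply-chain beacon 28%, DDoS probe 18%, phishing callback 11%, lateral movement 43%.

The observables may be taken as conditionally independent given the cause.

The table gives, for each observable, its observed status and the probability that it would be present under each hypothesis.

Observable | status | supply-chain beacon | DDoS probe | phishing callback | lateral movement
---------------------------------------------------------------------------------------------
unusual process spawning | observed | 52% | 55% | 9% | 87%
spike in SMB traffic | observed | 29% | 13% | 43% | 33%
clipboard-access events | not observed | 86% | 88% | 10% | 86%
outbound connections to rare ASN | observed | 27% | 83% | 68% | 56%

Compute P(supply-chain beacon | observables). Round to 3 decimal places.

0.105

Multiply each prior by the joint likelihood of the observable pattern (using 1 − P(present | H) for each absent observable):
  supply-chain beacon: 0.28 × 0.52 × 0.29 × (1 − 0.86) × 0.27 = 0.0015961
  DDoS probe: 0.18 × 0.55 × 0.13 × (1 − 0.88) × 0.83 = 0.0012819
  phishing callback: 0.11 × 0.09 × 0.43 × (1 − 0.10) × 0.68 = 0.0026053
  lateral movement: 0.43 × 0.87 × 0.33 × (1 − 0.86) × 0.56 = 0.0096787
Marginal likelihood of the evidence = 0.015162.
P(supply-chain beacon | evidence) = 0.0015961 / 0.015162 ≈ 0.105.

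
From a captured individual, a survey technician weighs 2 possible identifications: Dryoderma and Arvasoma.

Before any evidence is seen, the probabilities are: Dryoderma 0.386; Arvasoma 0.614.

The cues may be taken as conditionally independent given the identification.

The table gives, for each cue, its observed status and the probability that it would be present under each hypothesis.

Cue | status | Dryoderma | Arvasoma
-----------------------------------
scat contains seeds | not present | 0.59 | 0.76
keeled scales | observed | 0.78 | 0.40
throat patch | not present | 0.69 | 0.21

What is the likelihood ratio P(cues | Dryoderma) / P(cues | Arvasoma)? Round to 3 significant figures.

1.31

Take the product of per-cue likelihoods under each hypothesis (using 1 − P(present | H) for each absent cue), then divide.
  Dryoderma: (1 − 0.59) × 0.78 × (1 − 0.69) = 0.099138
  Arvasoma: (1 − 0.76) × 0.40 × (1 − 0.21) = 0.07584
Bayes factor = 0.099138 / 0.07584 ≈ 1.31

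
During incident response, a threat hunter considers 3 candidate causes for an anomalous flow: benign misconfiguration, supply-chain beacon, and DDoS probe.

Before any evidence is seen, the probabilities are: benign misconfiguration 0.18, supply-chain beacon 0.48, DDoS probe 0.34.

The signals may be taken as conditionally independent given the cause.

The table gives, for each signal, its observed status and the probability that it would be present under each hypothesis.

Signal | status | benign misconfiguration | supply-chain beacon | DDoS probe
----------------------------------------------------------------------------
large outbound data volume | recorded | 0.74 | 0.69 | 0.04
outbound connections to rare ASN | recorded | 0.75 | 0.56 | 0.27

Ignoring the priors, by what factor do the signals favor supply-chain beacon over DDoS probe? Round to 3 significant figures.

Joint likelihood of the signal pattern under each hypothesis:
  supply-chain beacon: 0.69 × 0.56 = 0.3864
  DDoS probe: 0.04 × 0.27 = 0.0108
Bayes factor = 0.3864 / 0.0108 ≈ 35.8

35.8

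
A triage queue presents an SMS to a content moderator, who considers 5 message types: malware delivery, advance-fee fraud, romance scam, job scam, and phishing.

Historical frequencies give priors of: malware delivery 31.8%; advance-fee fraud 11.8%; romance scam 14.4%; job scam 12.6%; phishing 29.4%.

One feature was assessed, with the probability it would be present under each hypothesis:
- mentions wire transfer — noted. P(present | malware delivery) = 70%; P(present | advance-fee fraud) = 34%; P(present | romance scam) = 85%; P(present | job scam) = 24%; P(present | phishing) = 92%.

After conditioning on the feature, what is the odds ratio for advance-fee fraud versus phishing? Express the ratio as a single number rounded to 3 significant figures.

Posterior odds equal prior odds times the likelihood ratio; only the two competing hypotheses matter.
  advance-fee fraud: 0.118 × 0.34 = 0.04012
  phishing: 0.294 × 0.92 = 0.27048
Posterior odds = 0.04012 / 0.27048 ≈ 0.148.

0.148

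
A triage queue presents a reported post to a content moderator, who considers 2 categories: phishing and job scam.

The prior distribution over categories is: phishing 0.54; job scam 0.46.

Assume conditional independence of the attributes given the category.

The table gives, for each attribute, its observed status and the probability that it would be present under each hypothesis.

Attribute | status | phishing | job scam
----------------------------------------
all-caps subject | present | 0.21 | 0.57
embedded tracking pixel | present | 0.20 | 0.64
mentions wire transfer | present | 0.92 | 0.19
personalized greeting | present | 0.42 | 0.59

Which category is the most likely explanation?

job scam

By Bayes' rule with conditional independence, the unnormalized weight for each hypothesis is prior × ∏ likelihoods:
  phishing: 0.54 × 0.21 × 0.20 × 0.92 × 0.42 = 0.0087636
  job scam: 0.46 × 0.57 × 0.64 × 0.19 × 0.59 = 0.018811
The unnormalized weights sum to 0.027575.
P(phishing | evidence) ≈ 0.0087636 / 0.027575 ≈ 0.318
P(job scam | evidence) ≈ 0.018811 / 0.027575 ≈ 0.682
The largest is 0.682, so job scam is most probable.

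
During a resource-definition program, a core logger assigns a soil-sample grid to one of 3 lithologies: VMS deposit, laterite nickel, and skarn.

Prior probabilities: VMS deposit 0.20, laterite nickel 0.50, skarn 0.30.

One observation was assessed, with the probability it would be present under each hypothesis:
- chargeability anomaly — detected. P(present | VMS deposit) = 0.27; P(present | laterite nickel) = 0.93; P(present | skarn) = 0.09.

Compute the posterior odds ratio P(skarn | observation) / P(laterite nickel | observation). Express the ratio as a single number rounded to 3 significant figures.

Unnormalized posterior weight (prior times the observation likelihood) for each of the two hypotheses:
  skarn: 0.30 × 0.09 = 0.027
  laterite nickel: 0.50 × 0.93 = 0.465
Posterior odds = 0.027 / 0.465 ≈ 0.0581.

0.0581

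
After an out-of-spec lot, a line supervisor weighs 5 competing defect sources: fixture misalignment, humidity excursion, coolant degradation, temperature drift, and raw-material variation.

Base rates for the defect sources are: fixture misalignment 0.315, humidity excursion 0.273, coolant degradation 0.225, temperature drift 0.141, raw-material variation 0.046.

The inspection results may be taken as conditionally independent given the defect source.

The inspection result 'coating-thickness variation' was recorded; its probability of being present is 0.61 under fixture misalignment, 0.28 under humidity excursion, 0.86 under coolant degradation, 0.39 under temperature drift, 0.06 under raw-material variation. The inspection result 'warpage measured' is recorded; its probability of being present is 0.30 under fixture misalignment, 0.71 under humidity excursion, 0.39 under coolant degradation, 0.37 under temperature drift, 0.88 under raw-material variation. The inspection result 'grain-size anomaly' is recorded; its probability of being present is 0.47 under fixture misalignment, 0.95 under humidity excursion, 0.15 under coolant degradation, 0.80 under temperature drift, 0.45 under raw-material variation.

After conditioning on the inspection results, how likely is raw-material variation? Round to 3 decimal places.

By Bayes' rule with conditional independence, the unnormalized weight for each hypothesis is prior × ∏ likelihoods:
  fixture misalignment: 0.315 × 0.61 × 0.30 × 0.47 = 0.027093
  humidity excursion: 0.273 × 0.28 × 0.71 × 0.95 = 0.051559
  coolant degradation: 0.225 × 0.86 × 0.39 × 0.15 = 0.01132
  temperature drift: 0.141 × 0.39 × 0.37 × 0.80 = 0.016277
  raw-material variation: 0.046 × 0.06 × 0.88 × 0.45 = 0.001093
Normalizing constant Z = 0.027093 + 0.051559 + 0.01132 + 0.016277 + 0.001093 = 0.10734.
P(raw-material variation | evidence) = 0.001093 / 0.10734 ≈ 0.010.

0.010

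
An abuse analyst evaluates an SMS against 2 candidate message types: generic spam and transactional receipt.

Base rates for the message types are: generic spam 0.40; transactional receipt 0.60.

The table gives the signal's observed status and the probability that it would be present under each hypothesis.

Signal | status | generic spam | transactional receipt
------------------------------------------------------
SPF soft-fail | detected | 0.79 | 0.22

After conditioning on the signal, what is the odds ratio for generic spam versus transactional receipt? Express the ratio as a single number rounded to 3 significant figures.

The normalizing constant cancels in an odds ratio, so compute prior × likelihood for the two hypotheses only:
  generic spam: 0.40 × 0.79 = 0.316
  transactional receipt: 0.60 × 0.22 = 0.132
Odds(generic spam : transactional receipt) = 0.316 / 0.132 ≈ 2.39.

2.39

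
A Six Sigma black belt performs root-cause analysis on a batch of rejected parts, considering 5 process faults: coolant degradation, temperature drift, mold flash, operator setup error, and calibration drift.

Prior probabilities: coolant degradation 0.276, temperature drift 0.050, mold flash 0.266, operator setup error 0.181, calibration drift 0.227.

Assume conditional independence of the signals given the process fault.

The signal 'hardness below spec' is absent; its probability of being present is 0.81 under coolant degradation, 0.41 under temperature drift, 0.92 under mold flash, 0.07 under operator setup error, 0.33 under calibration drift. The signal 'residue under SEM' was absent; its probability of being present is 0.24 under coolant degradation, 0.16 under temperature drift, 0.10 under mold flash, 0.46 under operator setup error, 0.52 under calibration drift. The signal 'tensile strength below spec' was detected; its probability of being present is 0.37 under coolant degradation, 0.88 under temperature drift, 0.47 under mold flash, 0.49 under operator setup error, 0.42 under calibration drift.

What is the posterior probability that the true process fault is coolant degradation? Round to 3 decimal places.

For each hypothesis, the unnormalized posterior weight is prior × product of the signal likelihoods (using 1 − P(present | H) for each absent signal):
  coolant degradation: 0.276 × (1 − 0.81) × (1 − 0.24) × 0.37 = 0.014746
  temperature drift: 0.050 × (1 − 0.41) × (1 − 0.16) × 0.88 = 0.021806
  mold flash: 0.266 × (1 − 0.92) × (1 − 0.10) × 0.47 = 0.0090014
  operator setup error: 0.181 × (1 − 0.07) × (1 − 0.46) × 0.49 = 0.04454
  calibration drift: 0.227 × (1 − 0.33) × (1 − 0.52) × 0.42 = 0.030661
Normalizing constant Z = 0.014746 + 0.021806 + 0.0090014 + 0.04454 + 0.030661 = 0.12076.
P(coolant degradation | evidence) = 0.014746 / 0.12076 ≈ 0.122.

0.122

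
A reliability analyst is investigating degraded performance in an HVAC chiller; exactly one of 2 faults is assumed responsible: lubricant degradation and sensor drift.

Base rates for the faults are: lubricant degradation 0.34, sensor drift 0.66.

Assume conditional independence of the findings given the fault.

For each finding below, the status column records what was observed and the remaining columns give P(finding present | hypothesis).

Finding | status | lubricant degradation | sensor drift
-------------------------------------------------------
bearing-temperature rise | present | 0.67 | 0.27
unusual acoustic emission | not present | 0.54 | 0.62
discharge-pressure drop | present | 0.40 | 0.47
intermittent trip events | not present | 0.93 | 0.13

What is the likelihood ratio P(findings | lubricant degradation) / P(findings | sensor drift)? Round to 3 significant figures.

0.206

Joint likelihood of the evidence pattern under each hypothesis (using 1 − P(present | H) for each absent finding):
  lubricant degradation: 0.67 × (1 − 0.54) × 0.40 × (1 − 0.93) = 0.0086296
  sensor drift: 0.27 × (1 − 0.62) × 0.47 × (1 − 0.13) = 0.041953
Bayes factor = 0.0086296 / 0.041953 ≈ 0.206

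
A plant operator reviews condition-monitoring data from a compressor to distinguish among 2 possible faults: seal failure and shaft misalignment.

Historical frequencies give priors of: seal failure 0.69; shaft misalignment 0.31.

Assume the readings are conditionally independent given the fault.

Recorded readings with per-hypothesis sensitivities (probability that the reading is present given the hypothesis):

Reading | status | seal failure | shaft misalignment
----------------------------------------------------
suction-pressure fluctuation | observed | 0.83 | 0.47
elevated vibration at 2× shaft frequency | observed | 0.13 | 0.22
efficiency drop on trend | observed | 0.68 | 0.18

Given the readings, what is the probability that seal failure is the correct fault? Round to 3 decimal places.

By Bayes' rule with conditional independence, the unnormalized weight for each hypothesis is prior × ∏ likelihoods:
  seal failure: 0.69 × 0.83 × 0.13 × 0.68 = 0.050627
  shaft misalignment: 0.31 × 0.47 × 0.22 × 0.18 = 0.0057697
The unnormalized weights sum to 0.056396.
P(seal failure | evidence) = 0.050627 / 0.056396 ≈ 0.898.

0.898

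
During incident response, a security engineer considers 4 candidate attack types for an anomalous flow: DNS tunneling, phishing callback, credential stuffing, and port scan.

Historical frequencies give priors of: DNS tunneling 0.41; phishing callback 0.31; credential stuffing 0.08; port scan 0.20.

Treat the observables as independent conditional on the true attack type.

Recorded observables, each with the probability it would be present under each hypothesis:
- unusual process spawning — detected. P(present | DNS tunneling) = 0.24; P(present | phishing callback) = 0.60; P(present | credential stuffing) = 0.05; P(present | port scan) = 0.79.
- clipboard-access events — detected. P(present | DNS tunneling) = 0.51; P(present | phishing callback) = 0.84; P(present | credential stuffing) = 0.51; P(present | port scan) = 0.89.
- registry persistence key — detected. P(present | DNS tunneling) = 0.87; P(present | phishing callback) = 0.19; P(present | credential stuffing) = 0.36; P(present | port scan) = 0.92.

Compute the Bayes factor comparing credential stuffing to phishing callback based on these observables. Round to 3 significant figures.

0.0959

Joint likelihood of the observable pattern under each hypothesis:
  credential stuffing: 0.05 × 0.51 × 0.36 = 0.00918
  phishing callback: 0.60 × 0.84 × 0.19 = 0.09576
Bayes factor = 0.00918 / 0.09576 ≈ 0.0959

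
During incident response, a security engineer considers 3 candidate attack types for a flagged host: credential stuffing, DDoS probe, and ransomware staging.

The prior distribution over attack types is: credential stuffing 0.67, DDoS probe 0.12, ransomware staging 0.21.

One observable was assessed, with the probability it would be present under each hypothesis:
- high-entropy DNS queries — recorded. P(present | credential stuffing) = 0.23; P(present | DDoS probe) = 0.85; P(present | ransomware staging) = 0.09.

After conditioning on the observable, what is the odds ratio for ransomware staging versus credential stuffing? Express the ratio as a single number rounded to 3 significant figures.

The normalizing constant cancels in an odds ratio, so compute prior × likelihood for the two hypotheses only:
  ransomware staging: 0.21 × 0.09 = 0.0189
  credential stuffing: 0.67 × 0.23 = 0.1541
Odds(ransomware staging : credential stuffing) = 0.0189 / 0.1541 ≈ 0.123.

0.123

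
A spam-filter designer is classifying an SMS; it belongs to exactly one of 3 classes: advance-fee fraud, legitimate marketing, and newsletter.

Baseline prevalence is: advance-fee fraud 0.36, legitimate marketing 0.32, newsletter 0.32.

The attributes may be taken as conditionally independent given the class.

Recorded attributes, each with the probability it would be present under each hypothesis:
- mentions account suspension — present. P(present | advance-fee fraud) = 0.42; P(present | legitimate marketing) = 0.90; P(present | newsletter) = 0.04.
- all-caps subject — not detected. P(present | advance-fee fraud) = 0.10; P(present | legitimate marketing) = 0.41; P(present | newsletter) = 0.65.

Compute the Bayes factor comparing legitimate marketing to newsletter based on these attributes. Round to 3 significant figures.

Take the product of per-attribute likelihoods under each hypothesis (using 1 − P(present | H) for each absent attribute), then divide.
  legitimate marketing: 0.90 × (1 − 0.41) = 0.531
  newsletter: 0.04 × (1 − 0.65) = 0.014
Bayes factor = 0.531 / 0.014 ≈ 37.9

37.9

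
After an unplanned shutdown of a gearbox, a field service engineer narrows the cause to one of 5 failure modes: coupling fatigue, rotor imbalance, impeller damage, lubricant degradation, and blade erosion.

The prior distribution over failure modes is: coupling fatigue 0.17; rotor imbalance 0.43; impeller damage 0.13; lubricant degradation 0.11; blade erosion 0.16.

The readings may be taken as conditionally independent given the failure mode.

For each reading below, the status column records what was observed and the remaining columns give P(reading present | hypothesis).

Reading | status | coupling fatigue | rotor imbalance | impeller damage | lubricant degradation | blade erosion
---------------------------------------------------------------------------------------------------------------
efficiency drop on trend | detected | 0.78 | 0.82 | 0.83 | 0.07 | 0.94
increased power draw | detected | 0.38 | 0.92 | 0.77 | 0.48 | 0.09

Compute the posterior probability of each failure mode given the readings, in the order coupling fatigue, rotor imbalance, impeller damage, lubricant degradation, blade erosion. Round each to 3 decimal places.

For each hypothesis, the unnormalized posterior weight is prior × product of the reading likelihoods:
  coupling fatigue: 0.17 × 0.78 × 0.38 = 0.050388
  rotor imbalance: 0.43 × 0.82 × 0.92 = 0.32439
  impeller damage: 0.13 × 0.83 × 0.77 = 0.083083
  lubricant degradation: 0.11 × 0.07 × 0.48 = 0.003696
  blade erosion: 0.16 × 0.94 × 0.09 = 0.013536
Marginal likelihood of the evidence = 0.47509.
P(coupling fatigue | evidence) = 0.050388 / 0.47509 ≈ 0.106
P(rotor imbalance | evidence) = 0.32439 / 0.47509 ≈ 0.683
P(impeller damage | evidence) = 0.083083 / 0.47509 ≈ 0.175
P(lubricant degradation | evidence) = 0.003696 / 0.47509 ≈ 0.008
P(blade erosion | evidence) = 0.013536 / 0.47509 ≈ 0.028

0.106, 0.683, 0.175, 0.008, 0.028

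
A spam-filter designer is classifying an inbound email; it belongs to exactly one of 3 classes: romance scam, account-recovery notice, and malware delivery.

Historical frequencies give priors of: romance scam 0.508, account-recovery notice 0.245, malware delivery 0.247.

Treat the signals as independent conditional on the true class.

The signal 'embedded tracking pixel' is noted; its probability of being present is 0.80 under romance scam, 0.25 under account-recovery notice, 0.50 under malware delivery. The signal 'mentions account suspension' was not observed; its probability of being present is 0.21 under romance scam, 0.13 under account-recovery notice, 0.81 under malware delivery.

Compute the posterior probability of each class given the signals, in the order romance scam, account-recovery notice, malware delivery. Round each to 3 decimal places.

Multiply each prior by the joint likelihood of the signal pattern (using 1 − P(present | H) for each absent signal):
  romance scam: 0.508 × 0.80 × (1 − 0.21) = 0.32106
  account-recovery notice: 0.245 × 0.25 × (1 − 0.13) = 0.053288
  malware delivery: 0.247 × 0.50 × (1 − 0.81) = 0.023465
The unnormalized weights sum to 0.39781.
P(romance scam | evidence) = 0.32106 / 0.39781 ≈ 0.807
P(account-recovery notice | evidence) = 0.053288 / 0.39781 ≈ 0.134
P(malware delivery | evidence) = 0.023465 / 0.39781 ≈ 0.059

0.807, 0.134, 0.059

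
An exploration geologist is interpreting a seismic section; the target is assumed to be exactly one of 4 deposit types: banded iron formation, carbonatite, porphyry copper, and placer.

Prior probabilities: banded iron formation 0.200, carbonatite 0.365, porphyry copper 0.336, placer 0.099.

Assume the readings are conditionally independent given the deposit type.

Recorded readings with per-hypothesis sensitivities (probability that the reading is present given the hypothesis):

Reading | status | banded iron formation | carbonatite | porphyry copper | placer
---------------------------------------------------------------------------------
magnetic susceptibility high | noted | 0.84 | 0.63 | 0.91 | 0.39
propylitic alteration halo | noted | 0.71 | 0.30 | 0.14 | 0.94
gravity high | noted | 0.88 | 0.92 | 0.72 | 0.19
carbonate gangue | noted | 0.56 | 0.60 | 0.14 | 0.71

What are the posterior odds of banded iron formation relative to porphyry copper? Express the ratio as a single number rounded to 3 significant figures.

13.6

Unnormalized posterior weight (prior times the reading likelihoods) for each of the two hypotheses:
  banded iron formation: 0.200 × 0.84 × 0.71 × 0.88 × 0.56 = 0.058781
  porphyry copper: 0.336 × 0.91 × 0.14 × 0.72 × 0.14 = 0.0043149
Odds(banded iron formation : porphyry copper) = 0.058781 / 0.0043149 ≈ 13.6.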